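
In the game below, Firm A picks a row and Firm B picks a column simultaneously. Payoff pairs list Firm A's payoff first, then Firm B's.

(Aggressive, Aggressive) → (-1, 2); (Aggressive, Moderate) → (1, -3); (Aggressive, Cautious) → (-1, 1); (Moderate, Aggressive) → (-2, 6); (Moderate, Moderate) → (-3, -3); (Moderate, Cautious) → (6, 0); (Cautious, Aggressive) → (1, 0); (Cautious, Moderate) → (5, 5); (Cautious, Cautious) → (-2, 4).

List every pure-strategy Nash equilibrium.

(Cautious, Moderate)

Find each player's best response to every opponent strategy; NE are the intersections.
Firm A's best responses — vs Aggressive: Cautious (payoff 1); vs Moderate: Cautious (payoff 5); vs Cautious: Moderate (payoff 6).
Firm B's best responses — vs Aggressive: Aggressive (payoff 2); vs Moderate: Aggressive (payoff 6); vs Cautious: Moderate (payoff 5).
The only mutual best response is (Cautious, Moderate); neither player gains by switching there.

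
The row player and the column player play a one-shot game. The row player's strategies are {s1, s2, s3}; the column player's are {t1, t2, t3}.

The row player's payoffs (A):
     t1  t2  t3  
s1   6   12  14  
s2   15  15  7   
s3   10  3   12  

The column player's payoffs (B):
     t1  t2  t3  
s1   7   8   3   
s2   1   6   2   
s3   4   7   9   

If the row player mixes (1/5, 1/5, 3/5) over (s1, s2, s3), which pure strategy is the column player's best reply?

t2

Compute the column player's expected payoff from each pure strategy against the given mix.
t1: (1/5)·7 + (1/5)·1 + (3/5)·4 = 4
t2: (1/5)·8 + (1/5)·6 + (3/5)·7 = 7
t3: (1/5)·3 + (1/5)·2 + (3/5)·9 = 32/5
Highest expected payoff is 7, from t2.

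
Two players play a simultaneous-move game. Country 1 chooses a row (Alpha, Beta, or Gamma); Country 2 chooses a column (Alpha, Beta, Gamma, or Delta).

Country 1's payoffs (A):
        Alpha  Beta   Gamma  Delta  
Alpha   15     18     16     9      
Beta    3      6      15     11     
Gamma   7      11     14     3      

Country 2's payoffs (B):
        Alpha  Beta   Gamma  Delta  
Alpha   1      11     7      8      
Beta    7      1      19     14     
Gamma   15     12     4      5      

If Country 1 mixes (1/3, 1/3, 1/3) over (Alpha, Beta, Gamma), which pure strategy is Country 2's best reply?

Compute Country 2's expected payoff from each pure strategy against the given mix.
Alpha: (1/3)·1 + (1/3)·7 + (1/3)·15 = 23/3
Beta: (1/3)·11 + (1/3)·1 + (1/3)·12 = 8
Gamma: (1/3)·7 + (1/3)·19 + (1/3)·4 = 10
Delta: (1/3)·8 + (1/3)·14 + (1/3)·5 = 9
Highest expected payoff is 10, from Gamma.

Gamma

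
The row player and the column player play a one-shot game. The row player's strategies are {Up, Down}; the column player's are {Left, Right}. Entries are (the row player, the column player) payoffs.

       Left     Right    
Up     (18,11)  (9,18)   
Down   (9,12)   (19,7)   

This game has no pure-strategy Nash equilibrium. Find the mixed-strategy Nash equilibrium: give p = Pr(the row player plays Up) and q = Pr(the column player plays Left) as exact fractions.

p = 5/12, q = 10/19

In a mixed NE each player is indifferent between their pure strategies, so the opponent's mix sets the indifference.
The column player indifferent between Left and Right: p·11 + (1−p)·12 = p·18 + (1−p)·7 ⟹ 12 + (-1)p = 7 + 11p ⟹ p = 5/12.
The row player indifferent between Up and Down: q·18 + (1−q)·9 = q·9 + (1−q)·19 ⟹ 9 + 9q = 19 + (-10)q ⟹ q = 10/19.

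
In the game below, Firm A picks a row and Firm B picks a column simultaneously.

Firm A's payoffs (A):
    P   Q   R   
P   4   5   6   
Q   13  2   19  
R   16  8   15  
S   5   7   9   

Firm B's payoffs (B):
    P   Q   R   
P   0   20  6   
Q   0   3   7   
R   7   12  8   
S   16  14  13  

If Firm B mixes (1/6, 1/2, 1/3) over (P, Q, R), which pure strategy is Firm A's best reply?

Compute Firm A's expected payoff from each pure strategy against the given mix.
P: (1/6)·4 + (1/2)·5 + (1/3)·6 = 31/6
Q: (1/6)·13 + (1/2)·2 + (1/3)·19 = 19/2
R: (1/6)·16 + (1/2)·8 + (1/3)·15 = 35/3
S: (1/6)·5 + (1/2)·7 + (1/3)·9 = 22/3
Highest expected payoff is 35/3, from R.

R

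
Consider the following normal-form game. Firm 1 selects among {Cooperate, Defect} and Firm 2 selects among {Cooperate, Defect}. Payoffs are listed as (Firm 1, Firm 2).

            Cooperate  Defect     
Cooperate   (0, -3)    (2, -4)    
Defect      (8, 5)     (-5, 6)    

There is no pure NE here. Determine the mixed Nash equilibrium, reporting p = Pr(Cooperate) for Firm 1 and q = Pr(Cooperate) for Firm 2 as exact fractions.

In a mixed NE each player is indifferent between their pure strategies, so the opponent's mix sets the indifference.
Firm 2 indifferent between Cooperate and Defect: p·(-3) + (1−p)·5 = p·(-4) + (1−p)·6 ⟹ 5 + (-8)p = 6 + (-10)p ⟹ p = 1/2.
Firm 1 indifferent between Cooperate and Defect: q·0 + (1−q)·2 = q·8 + (1−q)·(-5) ⟹ 2 + (-2)q = (-5) + 13q ⟹ q = 7/15.

p = 1/2, q = 7/15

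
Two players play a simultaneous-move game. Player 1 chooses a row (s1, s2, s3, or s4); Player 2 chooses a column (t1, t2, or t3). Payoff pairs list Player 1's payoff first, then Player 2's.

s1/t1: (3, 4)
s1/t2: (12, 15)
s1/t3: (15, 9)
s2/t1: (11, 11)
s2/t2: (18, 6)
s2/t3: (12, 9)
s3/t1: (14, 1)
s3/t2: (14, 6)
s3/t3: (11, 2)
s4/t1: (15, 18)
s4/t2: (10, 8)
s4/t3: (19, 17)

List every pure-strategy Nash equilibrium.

(s4, t1)

Find each player's best response to every opponent strategy; NE are the intersections.
Player 1's best responses — vs t1: s4 (payoff 15); vs t2: s2 (payoff 18); vs t3: s4 (payoff 19).
Player 2's best responses — vs s1: t2 (payoff 15); vs s2: t1 (payoff 11); vs s3: t2 (payoff 6); vs s4: t1 (payoff 18).
The only mutual best response is (s4, t1); neither player gains by switching there.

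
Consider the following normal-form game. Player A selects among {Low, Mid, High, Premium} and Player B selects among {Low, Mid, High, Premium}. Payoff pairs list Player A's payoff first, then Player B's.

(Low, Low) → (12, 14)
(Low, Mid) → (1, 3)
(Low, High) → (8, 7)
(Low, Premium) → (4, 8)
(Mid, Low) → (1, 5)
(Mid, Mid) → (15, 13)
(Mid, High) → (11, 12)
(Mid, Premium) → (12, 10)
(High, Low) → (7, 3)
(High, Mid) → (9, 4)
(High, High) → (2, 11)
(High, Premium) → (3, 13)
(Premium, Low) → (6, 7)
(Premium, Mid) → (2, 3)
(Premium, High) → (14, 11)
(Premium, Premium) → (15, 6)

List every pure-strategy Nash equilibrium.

Find each player's best response to every opponent strategy; NE are the intersections.
Player A's best responses — vs Low: Low (payoff 12); vs Mid: Mid (payoff 15); vs High: Premium (payoff 14); vs Premium: Premium (payoff 15).
Player B's best responses — vs Low: Low (payoff 14); vs Mid: Mid (payoff 13); vs High: Premium (payoff 13); vs Premium: High (payoff 11).
Mutual best responses occur at (Low, Low), (Mid, Mid), and (Premium, High); at each, neither player gains by switching.

(Low, Low), (Mid, Mid), and (Premium, High)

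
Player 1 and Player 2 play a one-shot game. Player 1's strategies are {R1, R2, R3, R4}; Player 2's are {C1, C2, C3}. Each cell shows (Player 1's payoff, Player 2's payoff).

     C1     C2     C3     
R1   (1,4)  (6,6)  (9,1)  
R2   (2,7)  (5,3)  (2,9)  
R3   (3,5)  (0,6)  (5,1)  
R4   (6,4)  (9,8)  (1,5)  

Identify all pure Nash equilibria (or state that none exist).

Find each player's best response to every opponent strategy; NE are the intersections.
Player 1's best responses — vs C1: R4 (payoff 6); vs C2: R4 (payoff 9); vs C3: R1 (payoff 9).
Player 2's best responses — vs R1: C2 (payoff 6); vs R2: C3 (payoff 9); vs R3: C2 (payoff 6); vs R4: C2 (payoff 8).
The only mutual best response is (R4, C2); neither player gains by switching there.

(R4, C2)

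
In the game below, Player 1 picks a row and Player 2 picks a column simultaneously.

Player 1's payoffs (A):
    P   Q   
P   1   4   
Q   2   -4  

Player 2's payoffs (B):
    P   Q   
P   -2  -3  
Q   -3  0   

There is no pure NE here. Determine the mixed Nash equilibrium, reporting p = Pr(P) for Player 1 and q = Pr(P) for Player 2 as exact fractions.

In a mixed NE each player is indifferent between their pure strategies, so the opponent's mix sets the indifference.
Player 2 indifferent between P and Q: p·(-2) + (1−p)·(-3) = p·(-3) + (1−p)·0 ⟹ (-3) + 1p = 0 + (-3)p ⟹ p = 3/4.
Player 1 indifferent between P and Q: q·1 + (1−q)·4 = q·2 + (1−q)·(-4) ⟹ 4 + (-3)q = (-4) + 6q ⟹ q = 8/9.

p = 3/4, q = 8/9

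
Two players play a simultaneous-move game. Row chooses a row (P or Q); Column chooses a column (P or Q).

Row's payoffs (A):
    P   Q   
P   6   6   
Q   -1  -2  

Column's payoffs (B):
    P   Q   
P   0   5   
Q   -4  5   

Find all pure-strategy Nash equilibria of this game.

A profile is a Nash equilibrium when each player is best-responding to the other.
Row's best responses — vs P: P (payoff 6); vs Q: P (payoff 6).
Column's best responses — vs P: Q (payoff 5); vs Q: Q (payoff 5).
The only mutual best response is (P, Q); neither player gains by switching there.

(P, Q)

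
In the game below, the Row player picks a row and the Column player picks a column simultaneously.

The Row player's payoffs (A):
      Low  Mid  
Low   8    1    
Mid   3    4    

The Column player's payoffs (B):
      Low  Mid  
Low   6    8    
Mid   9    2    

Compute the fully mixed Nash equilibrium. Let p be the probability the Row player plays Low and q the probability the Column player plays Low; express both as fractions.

Each player's mixing probability is pinned down by making the *other* player indifferent.
The Column player indifferent between Low and Mid: p·6 + (1−p)·9 = p·8 + (1−p)·2 ⟹ 9 + (-3)p = 2 + 6p ⟹ p = 7/9.
The Row player indifferent between Low and Mid: q·8 + (1−q)·1 = q·3 + (1−q)·4 ⟹ 1 + 7q = 4 + (-1)q ⟹ q = 3/8.

p = 7/9, q = 3/8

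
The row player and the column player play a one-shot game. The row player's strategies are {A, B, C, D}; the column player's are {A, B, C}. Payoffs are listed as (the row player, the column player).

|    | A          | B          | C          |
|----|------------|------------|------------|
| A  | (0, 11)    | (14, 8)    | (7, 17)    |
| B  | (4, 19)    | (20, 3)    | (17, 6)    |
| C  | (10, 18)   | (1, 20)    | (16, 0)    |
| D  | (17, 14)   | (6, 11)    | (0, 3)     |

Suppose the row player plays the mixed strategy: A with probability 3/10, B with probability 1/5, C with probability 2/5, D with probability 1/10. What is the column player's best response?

A

The column player's best reply maximizes expected payoff against the mix.
A: (3/10)·11 + (1/5)·19 + (2/5)·18 + (1/10)·14 = 157/10
B: (3/10)·8 + (1/5)·3 + (2/5)·20 + (1/10)·11 = 121/10
C: (3/10)·17 + (1/5)·6 + (2/5)·0 + (1/10)·3 = 33/5
Highest expected payoff is 157/10, from A.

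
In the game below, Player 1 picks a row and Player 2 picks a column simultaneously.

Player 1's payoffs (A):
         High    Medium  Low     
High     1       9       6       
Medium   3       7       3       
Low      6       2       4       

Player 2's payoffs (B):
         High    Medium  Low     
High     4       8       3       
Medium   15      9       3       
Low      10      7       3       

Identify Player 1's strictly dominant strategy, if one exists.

No strictly dominant strategy

A strategy is strictly dominant if it gives Player 1 a strictly higher payoff than every other strategy, against every choice by the opponent.
High is not dominant: against High, Medium gives 3 > 1.
Medium is not dominant: against High, Low gives 6 > 3.
Low is not dominant: against Medium, High gives 9 > 2.
No single strategy is best against every opponent action.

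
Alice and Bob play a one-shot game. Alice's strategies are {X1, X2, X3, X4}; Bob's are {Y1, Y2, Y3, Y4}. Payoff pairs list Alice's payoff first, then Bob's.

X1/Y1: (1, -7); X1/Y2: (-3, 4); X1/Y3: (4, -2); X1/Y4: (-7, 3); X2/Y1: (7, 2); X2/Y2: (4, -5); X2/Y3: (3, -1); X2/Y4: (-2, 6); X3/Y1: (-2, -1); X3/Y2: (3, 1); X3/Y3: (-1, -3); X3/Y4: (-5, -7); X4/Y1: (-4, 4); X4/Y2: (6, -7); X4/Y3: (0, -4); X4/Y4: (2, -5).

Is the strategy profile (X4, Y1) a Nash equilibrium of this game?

Holding Bob at Y1: Alice gets -4 from X4 but could get 7 by switching to X2. Alice has a profitable deviation.

No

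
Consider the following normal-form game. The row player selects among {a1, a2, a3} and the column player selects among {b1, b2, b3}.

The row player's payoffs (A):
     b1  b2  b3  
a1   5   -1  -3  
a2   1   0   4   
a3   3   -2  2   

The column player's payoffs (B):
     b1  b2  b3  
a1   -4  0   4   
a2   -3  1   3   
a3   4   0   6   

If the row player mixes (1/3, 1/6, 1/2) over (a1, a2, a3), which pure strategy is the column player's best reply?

Compute the column player's expected payoff from each pure strategy against the given mix.
b1: (1/3)·(-4) + (1/6)·(-3) + (1/2)·4 = 1/6
b2: (1/3)·0 + (1/6)·1 + (1/2)·0 = 1/6
b3: (1/3)·4 + (1/6)·3 + (1/2)·6 = 29/6
Highest expected payoff is 29/6, from b3.

b3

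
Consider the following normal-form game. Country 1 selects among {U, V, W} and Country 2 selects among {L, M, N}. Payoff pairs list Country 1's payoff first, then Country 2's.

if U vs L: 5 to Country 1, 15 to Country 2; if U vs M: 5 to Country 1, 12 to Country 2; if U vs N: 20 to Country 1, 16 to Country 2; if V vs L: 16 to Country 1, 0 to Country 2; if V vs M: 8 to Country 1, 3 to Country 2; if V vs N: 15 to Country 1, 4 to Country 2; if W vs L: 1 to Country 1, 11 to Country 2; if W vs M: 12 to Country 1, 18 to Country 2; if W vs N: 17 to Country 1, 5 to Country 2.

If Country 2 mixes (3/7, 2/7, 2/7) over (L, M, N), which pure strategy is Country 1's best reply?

V

Country 1's best reply maximizes expected payoff against the mix.
U: (3/7)·5 + (2/7)·5 + (2/7)·20 = 65/7
V: (3/7)·16 + (2/7)·8 + (2/7)·15 = 94/7
W: (3/7)·1 + (2/7)·12 + (2/7)·17 = 61/7
Highest expected payoff is 94/7, from V.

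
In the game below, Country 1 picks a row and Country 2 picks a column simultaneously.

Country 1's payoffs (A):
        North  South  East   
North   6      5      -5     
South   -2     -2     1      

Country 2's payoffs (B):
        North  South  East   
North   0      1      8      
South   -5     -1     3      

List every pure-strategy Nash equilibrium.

(South, East)

Find each player's best response to every opponent strategy; NE are the intersections.
Country 1's best responses — vs North: North (payoff 6); vs South: North (payoff 5); vs East: South (payoff 1).
Country 2's best responses — vs North: East (payoff 8); vs South: East (payoff 3).
The only mutual best response is (South, East); neither player gains by switching there.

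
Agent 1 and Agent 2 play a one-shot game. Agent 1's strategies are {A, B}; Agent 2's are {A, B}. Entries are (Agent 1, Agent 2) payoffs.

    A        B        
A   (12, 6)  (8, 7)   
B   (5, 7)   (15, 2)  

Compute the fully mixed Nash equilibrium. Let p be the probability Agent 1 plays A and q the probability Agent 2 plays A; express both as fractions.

Each player's mixing probability is pinned down by making the *other* player indifferent.
Agent 2 indifferent between A and B: p·6 + (1−p)·7 = p·7 + (1−p)·2 ⟹ 7 + (-1)p = 2 + 5p ⟹ p = 5/6.
Agent 1 indifferent between A and B: q·12 + (1−q)·8 = q·5 + (1−q)·15 ⟹ 8 + 4q = 15 + (-10)q ⟹ q = 1/2.

p = 5/6, q = 1/2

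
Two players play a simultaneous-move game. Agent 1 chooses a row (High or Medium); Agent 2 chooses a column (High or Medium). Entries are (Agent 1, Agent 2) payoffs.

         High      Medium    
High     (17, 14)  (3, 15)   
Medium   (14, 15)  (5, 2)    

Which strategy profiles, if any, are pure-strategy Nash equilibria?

No pure-strategy Nash equilibrium

Find each player's best response to every opponent strategy; NE are the intersections.
Agent 1's best responses — vs High: High (payoff 17); vs Medium: Medium (payoff 5).
Agent 2's best responses — vs High: Medium (payoff 15); vs Medium: High (payoff 15).
No cell has both players best-responding. For instance, Agent 1's best reply to High is High, but against High Agent 2 prefers Medium over High.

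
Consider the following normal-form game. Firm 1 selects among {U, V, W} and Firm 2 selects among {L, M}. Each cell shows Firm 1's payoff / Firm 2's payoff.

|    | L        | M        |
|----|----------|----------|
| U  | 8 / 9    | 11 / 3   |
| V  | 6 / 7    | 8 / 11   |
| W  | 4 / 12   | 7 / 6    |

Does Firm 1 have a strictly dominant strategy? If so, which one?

Check whether one of Firm 1's strategies beats all alternatives regardless of what the opponent does.
U strictly dominates: vs L: 8 > each of {6, 4}; vs M: 11 > each of {8, 7}.

U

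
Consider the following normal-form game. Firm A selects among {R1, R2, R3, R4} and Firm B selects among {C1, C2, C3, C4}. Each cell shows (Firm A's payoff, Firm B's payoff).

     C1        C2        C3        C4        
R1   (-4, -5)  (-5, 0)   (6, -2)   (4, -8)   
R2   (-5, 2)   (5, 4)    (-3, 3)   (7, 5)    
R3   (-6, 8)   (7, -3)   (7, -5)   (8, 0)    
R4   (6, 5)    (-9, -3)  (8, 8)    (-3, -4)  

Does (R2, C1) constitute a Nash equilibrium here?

No

Holding Firm B at C1: Firm A gets -5 from R2 but could get 6 by switching to R4. Firm A has a profitable deviation.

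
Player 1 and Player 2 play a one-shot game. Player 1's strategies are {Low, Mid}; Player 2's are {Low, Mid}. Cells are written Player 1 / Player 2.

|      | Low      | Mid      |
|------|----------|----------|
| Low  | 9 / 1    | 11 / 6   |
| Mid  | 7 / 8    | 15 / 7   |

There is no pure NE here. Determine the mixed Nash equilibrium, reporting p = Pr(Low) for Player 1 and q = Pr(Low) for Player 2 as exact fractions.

Each player's mixing probability is pinned down by making the *other* player indifferent.
Player 2 indifferent between Low and Mid: p·1 + (1−p)·8 = p·6 + (1−p)·7 ⟹ 8 + (-7)p = 7 + (-1)p ⟹ p = 1/6.
Player 1 indifferent between Low and Mid: q·9 + (1−q)·11 = q·7 + (1−q)·15 ⟹ 11 + (-2)q = 15 + (-8)q ⟹ q = 2/3.

p = 1/6, q = 2/3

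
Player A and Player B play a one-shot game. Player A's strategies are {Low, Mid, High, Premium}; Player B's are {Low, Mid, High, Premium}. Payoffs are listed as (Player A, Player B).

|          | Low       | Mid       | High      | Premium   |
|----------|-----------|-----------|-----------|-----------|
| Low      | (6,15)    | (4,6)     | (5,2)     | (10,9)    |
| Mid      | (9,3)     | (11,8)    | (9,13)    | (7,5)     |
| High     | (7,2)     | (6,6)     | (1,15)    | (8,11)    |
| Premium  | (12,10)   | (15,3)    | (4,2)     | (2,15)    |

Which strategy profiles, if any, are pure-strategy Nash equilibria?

A profile is a Nash equilibrium when each player is best-responding to the other.
Player A's best responses — vs Low: Premium (payoff 12); vs Mid: Premium (payoff 15); vs High: Mid (payoff 9); vs Premium: Low (payoff 10).
Player B's best responses — vs Low: Low (payoff 15); vs Mid: High (payoff 13); vs High: High (payoff 15); vs Premium: Premium (payoff 15).
The only mutual best response is (Mid, High); neither player gains by switching there.

(Mid, High)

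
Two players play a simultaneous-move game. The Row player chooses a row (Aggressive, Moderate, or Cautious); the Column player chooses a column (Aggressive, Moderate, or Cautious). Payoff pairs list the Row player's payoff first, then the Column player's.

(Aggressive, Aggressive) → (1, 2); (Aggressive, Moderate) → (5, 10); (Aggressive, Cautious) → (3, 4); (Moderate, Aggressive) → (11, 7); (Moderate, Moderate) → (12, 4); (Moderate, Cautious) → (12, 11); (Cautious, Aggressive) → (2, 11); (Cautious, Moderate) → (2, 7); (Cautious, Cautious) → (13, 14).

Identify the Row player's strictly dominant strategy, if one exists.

A strategy is strictly dominant if it gives the Row player a strictly higher payoff than every other strategy, against every choice by the opponent.
Aggressive is not dominant: against Aggressive, Moderate gives 11 > 1.
Moderate is not dominant: against Cautious, Cautious gives 13 > 12.
Cautious is not dominant: against Aggressive, Moderate gives 11 > 2.
No single strategy is best against every opponent action.

None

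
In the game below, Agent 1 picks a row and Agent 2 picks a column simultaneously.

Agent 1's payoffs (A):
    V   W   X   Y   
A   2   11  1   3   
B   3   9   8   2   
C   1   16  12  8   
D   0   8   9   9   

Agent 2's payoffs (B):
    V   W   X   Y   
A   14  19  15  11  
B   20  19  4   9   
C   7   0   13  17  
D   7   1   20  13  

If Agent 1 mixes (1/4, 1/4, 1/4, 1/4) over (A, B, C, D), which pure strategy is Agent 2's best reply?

X

Agent 2's best reply maximizes expected payoff against the mix.
V: (1/4)·14 + (1/4)·20 + (1/4)·7 + (1/4)·7 = 12
W: (1/4)·19 + (1/4)·19 + (1/4)·0 + (1/4)·1 = 39/4
X: (1/4)·15 + (1/4)·4 + (1/4)·13 + (1/4)·20 = 13
Y: (1/4)·11 + (1/4)·9 + (1/4)·17 + (1/4)·13 = 25/2
Highest expected payoff is 13, from X.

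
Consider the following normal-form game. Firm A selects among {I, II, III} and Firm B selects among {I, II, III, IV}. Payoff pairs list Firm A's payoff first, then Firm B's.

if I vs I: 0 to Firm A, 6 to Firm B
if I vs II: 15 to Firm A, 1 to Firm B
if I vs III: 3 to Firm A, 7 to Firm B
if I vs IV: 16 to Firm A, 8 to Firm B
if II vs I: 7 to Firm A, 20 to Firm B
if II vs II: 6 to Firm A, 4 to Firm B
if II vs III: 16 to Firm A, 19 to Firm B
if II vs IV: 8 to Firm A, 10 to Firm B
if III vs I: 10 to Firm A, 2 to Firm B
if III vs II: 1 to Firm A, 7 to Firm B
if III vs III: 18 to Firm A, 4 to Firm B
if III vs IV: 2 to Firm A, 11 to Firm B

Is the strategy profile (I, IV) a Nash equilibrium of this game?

Holding Firm B at IV: Firm A gets 16 from I, versus 8 from II, 2 from III. No profitable deviation for Firm A.
Holding Firm A at I: Firm B gets 8 from IV, versus 6 from I, 1 from II, 7 from III. No profitable deviation for Firm B either.

Yes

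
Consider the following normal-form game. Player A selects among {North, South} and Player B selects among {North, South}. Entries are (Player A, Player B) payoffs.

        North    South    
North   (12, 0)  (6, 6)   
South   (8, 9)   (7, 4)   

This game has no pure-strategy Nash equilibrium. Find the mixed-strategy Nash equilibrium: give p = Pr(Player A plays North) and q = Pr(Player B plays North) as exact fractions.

p = 5/11, q = 1/5

Each player's mixing probability is pinned down by making the *other* player indifferent.
Player B indifferent between North and South: p·0 + (1−p)·9 = p·6 + (1−p)·4 ⟹ 9 + (-9)p = 4 + 2p ⟹ p = 5/11.
Player A indifferent between North and South: q·12 + (1−q)·6 = q·8 + (1−q)·7 ⟹ 6 + 6q = 7 + 1q ⟹ q = 1/5.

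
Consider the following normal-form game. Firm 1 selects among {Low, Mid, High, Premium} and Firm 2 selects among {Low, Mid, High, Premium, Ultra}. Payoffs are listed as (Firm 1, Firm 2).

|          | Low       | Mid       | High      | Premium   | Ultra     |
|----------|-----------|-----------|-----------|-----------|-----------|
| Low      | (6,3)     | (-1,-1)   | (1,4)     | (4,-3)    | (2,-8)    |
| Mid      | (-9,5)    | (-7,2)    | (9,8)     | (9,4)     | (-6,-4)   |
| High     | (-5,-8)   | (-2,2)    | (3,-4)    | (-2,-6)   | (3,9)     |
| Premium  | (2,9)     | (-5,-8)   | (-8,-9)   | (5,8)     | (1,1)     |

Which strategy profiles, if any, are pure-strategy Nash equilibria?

(Mid, High) and (High, Ultra)

A profile is a Nash equilibrium when each player is best-responding to the other.
Firm 1's best responses — vs Low: Low (payoff 6); vs Mid: Low (payoff -1); vs High: Mid (payoff 9); vs Premium: Mid (payoff 9); vs Ultra: High (payoff 3).
Firm 2's best responses — vs Low: High (payoff 4); vs Mid: High (payoff 8); vs High: Ultra (payoff 9); vs Premium: Low (payoff 9).
Mutual best responses occur at (Mid, High) and (High, Ultra); at each, neither player gains by switching.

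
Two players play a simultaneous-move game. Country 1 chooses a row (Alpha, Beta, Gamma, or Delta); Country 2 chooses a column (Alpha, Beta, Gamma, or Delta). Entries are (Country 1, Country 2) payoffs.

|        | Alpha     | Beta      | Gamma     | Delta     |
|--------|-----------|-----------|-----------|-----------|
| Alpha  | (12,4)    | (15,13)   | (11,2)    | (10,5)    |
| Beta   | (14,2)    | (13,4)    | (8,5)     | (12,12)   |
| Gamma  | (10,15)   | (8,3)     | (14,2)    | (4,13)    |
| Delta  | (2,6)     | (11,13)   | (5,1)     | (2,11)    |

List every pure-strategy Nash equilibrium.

(Alpha, Beta) and (Beta, Delta)

Check mutual best responses: a cell is a NE iff neither player can gain by unilaterally deviating.
Country 1's best responses — vs Alpha: Beta (payoff 14); vs Beta: Alpha (payoff 15); vs Gamma: Gamma (payoff 14); vs Delta: Beta (payoff 12).
Country 2's best responses — vs Alpha: Beta (payoff 13); vs Beta: Delta (payoff 12); vs Gamma: Alpha (payoff 15); vs Delta: Beta (payoff 13).
Mutual best responses occur at (Alpha, Beta) and (Beta, Delta); at each, neither player gains by switching.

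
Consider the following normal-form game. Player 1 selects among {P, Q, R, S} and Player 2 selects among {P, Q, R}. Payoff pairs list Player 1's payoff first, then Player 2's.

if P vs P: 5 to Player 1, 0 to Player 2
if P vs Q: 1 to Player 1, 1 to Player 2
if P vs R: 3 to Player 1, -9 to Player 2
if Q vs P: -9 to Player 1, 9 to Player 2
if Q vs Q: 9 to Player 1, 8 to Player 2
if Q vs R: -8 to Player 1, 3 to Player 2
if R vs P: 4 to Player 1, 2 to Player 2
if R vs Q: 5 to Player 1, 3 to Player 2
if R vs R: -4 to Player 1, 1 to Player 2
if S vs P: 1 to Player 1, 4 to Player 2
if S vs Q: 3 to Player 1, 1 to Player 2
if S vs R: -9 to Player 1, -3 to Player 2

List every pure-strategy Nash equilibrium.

Check mutual best responses: a cell is a NE iff neither player can gain by unilaterally deviating.
Player 1's best responses — vs P: P (payoff 5); vs Q: Q (payoff 9); vs R: P (payoff 3).
Player 2's best responses — vs P: Q (payoff 1); vs Q: P (payoff 9); vs R: Q (payoff 3); vs S: P (payoff 4).
No cell has both players best-responding. For instance, Player 1's best reply to R is P, but against P Player 2 prefers Q over R.

There is no pure-strategy Nash equilibrium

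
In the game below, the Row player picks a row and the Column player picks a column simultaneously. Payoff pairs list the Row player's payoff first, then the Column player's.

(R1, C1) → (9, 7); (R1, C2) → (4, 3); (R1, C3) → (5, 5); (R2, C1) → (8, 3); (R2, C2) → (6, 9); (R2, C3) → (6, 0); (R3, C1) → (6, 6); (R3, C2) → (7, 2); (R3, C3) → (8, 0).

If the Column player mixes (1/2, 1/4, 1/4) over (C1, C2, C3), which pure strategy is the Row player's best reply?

R2

Compute the Row player's expected payoff from each pure strategy against the given mix.
R1: (1/2)·9 + (1/4)·4 + (1/4)·5 = 27/4
R2: (1/2)·8 + (1/4)·6 + (1/4)·6 = 7
R3: (1/2)·6 + (1/4)·7 + (1/4)·8 = 27/4
Highest expected payoff is 7, from R2.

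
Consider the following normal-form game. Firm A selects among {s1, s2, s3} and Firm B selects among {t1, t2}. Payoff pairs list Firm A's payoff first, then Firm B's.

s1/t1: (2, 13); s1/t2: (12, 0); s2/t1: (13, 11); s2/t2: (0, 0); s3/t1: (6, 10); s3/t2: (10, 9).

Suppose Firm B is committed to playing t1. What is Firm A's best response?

s2

With Firm B fixed at t1, Firm A's payoffs are: s1 → 2, s2 → 13, s3 → 6.
The maximum is 13, achieved by s2.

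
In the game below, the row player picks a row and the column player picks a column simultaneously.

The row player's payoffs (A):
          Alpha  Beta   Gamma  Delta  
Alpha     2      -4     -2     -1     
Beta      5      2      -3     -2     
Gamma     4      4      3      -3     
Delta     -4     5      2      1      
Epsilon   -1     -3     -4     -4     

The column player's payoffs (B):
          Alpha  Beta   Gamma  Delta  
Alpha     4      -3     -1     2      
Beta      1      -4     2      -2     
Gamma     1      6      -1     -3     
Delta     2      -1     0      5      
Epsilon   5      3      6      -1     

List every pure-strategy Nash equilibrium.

(Delta, Delta)

Find each player's best response to every opponent strategy; NE are the intersections.
The row player's best responses — vs Alpha: Beta (payoff 5); vs Beta: Delta (payoff 5); vs Gamma: Gamma (payoff 3); vs Delta: Delta (payoff 1).
The column player's best responses — vs Alpha: Alpha (payoff 4); vs Beta: Gamma (payoff 2); vs Gamma: Beta (payoff 6); vs Delta: Delta (payoff 5); vs Epsilon: Gamma (payoff 6).
The only mutual best response is (Delta, Delta); neither player gains by switching there.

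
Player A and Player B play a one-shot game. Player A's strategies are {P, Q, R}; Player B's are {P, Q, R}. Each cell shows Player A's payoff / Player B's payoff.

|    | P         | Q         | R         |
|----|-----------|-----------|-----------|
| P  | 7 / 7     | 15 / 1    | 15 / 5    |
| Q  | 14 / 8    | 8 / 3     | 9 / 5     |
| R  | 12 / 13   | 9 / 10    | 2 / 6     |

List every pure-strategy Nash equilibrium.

(Q, P)

Find each player's best response to every opponent strategy; NE are the intersections.
Player A's best responses — vs P: Q (payoff 14); vs Q: P (payoff 15); vs R: P (payoff 15).
Player B's best responses — vs P: P (payoff 7); vs Q: P (payoff 8); vs R: P (payoff 13).
The only mutual best response is (Q, P); neither player gains by switching there.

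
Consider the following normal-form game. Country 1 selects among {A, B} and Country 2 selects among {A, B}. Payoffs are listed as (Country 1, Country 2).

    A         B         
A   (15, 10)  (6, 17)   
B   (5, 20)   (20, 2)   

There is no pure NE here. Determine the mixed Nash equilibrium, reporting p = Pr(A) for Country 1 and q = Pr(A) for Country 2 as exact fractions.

p = 18/25, q = 7/12

Each player's mixing probability is pinned down by making the *other* player indifferent.
Country 2 indifferent between A and B: p·10 + (1−p)·20 = p·17 + (1−p)·2 ⟹ 20 + (-10)p = 2 + 15p ⟹ p = 18/25.
Country 1 indifferent between A and B: q·15 + (1−q)·6 = q·5 + (1−q)·20 ⟹ 6 + 9q = 20 + (-15)q ⟹ q = 7/12.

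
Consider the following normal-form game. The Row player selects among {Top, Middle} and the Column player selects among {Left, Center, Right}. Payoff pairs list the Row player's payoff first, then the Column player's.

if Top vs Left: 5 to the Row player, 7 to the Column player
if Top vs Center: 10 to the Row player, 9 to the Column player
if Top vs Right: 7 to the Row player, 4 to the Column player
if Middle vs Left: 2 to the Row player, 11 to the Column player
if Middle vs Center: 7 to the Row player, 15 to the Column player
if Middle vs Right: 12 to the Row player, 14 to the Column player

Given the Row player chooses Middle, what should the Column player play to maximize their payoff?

With the Row player fixed at Middle, the Column player's payoffs are: Left → 11, Center → 15, Right → 14.
The maximum is 15, achieved by Center.

Center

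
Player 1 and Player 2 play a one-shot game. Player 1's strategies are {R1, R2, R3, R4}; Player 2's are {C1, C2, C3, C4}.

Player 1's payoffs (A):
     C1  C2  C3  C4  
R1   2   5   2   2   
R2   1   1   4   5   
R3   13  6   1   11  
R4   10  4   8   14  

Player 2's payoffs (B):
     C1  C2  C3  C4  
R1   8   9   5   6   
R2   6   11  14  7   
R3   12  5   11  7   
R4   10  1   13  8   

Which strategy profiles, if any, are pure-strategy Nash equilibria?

Check mutual best responses: a cell is a NE iff neither player can gain by unilaterally deviating.
Player 1's best responses — vs C1: R3 (payoff 13); vs C2: R3 (payoff 6); vs C3: R4 (payoff 8); vs C4: R4 (payoff 14).
Player 2's best responses — vs R1: C2 (payoff 9); vs R2: C3 (payoff 14); vs R3: C1 (payoff 12); vs R4: C3 (payoff 13).
Mutual best responses occur at (R3, C1) and (R4, C3); at each, neither player gains by switching.

(R3, C1) and (R4, C3)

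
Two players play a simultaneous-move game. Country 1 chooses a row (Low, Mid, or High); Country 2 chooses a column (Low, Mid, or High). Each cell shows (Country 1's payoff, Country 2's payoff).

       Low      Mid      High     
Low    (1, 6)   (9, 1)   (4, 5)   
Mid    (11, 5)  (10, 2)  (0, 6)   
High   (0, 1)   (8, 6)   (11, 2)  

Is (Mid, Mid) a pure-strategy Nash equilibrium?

No

Holding Country 2 at Mid: Country 1 gets 10 from Mid, versus 9 from Low, 8 from High. No profitable deviation for Country 1.
Holding Country 1 at Mid: Country 2 gets 2 from Mid but could get 6 by switching to High. Country 2 has a profitable deviation.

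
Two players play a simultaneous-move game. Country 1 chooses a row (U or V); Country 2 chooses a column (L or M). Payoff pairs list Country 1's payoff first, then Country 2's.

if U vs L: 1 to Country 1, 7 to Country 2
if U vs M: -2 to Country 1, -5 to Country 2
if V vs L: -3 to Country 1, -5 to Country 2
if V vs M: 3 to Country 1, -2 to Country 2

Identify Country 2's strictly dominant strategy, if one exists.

None

Check whether one of Country 2's strategies beats all alternatives regardless of what the opponent does.
L is not dominant: against V, M gives -2 > -5.
M is not dominant: against U, L gives 7 > -5.
No single strategy is best against every opponent action.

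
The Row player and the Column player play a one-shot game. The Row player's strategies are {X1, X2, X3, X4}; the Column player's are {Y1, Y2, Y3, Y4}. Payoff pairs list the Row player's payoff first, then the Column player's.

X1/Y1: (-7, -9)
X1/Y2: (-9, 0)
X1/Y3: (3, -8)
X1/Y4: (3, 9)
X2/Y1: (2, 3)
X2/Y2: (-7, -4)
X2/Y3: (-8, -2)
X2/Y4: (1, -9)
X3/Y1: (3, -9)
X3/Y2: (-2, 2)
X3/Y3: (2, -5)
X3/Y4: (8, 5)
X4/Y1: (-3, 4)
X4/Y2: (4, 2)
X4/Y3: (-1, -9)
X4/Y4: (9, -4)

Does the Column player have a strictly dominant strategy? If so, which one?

None

Check whether one of the Column player's strategies beats all alternatives regardless of what the opponent does.
Y1 is not dominant: against X1, Y2 gives 0 > -9.
Y2 is not dominant: against X1, Y4 gives 9 > 0.
Y3 is not dominant: against X1, Y2 gives 0 > -8.
Y4 is not dominant: against X2, Y1 gives 3 > -9.
No single strategy is best against every opponent action.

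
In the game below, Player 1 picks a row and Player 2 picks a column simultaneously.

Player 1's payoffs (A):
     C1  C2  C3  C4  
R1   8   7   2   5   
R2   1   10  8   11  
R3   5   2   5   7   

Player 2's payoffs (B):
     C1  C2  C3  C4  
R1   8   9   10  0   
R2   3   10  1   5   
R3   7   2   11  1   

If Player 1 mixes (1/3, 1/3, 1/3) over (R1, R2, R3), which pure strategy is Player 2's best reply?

C3

Player 2's best reply maximizes expected payoff against the mix.
C1: (1/3)·8 + (1/3)·3 + (1/3)·7 = 6
C2: (1/3)·9 + (1/3)·10 + (1/3)·2 = 7
C3: (1/3)·10 + (1/3)·1 + (1/3)·11 = 22/3
C4: (1/3)·0 + (1/3)·5 + (1/3)·1 = 2
Highest expected payoff is 22/3, from C3.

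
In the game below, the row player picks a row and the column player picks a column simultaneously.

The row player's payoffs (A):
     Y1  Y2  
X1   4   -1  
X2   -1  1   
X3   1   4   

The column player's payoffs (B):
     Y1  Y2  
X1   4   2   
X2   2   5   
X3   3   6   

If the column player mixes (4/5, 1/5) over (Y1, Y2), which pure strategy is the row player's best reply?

Compute the row player's expected payoff from each pure strategy against the given mix.
X1: (4/5)·4 + (1/5)·(-1) = 3
X2: (4/5)·(-1) + (1/5)·1 = -3/5
X3: (4/5)·1 + (1/5)·4 = 8/5
Highest expected payoff is 3, from X1.

X1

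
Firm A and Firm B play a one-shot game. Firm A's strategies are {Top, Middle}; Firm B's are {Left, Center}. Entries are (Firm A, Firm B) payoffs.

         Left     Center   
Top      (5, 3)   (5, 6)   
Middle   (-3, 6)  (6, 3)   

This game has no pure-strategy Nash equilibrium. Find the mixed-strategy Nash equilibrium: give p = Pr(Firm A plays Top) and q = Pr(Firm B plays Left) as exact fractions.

p = 1/2, q = 1/9

In a mixed NE each player is indifferent between their pure strategies, so the opponent's mix sets the indifference.
Firm B indifferent between Left and Center: p·3 + (1−p)·6 = p·6 + (1−p)·3 ⟹ 6 + (-3)p = 3 + 3p ⟹ p = 1/2.
Firm A indifferent between Top and Middle: q·5 + (1−q)·5 = q·(-3) + (1−q)·6 ⟹ 5 + 0q = 6 + (-9)q ⟹ q = 1/9.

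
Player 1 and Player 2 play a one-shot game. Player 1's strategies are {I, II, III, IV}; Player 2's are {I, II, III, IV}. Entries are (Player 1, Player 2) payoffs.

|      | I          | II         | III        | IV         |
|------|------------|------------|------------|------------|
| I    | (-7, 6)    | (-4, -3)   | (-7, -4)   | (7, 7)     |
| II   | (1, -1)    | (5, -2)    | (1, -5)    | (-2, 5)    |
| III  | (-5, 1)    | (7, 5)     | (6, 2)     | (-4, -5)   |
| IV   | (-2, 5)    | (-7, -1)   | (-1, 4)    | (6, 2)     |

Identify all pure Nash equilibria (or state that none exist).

Find each player's best response to every opponent strategy; NE are the intersections.
Player 1's best responses — vs I: II (payoff 1); vs II: III (payoff 7); vs III: III (payoff 6); vs IV: I (payoff 7).
Player 2's best responses — vs I: IV (payoff 7); vs II: IV (payoff 5); vs III: II (payoff 5); vs IV: I (payoff 5).
Mutual best responses occur at (I, IV) and (III, II); at each, neither player gains by switching.

(I, IV) and (III, II)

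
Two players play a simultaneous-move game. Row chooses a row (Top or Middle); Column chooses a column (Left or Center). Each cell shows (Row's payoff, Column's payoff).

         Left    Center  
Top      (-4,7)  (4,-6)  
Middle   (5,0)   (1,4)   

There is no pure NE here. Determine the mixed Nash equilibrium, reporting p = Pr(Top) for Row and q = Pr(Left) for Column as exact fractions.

Each player's mixing probability is pinned down by making the *other* player indifferent.
Column indifferent between Left and Center: p·7 + (1−p)·0 = p·(-6) + (1−p)·4 ⟹ 0 + 7p = 4 + (-10)p ⟹ p = 4/17.
Row indifferent between Top and Middle: q·(-4) + (1−q)·4 = q·5 + (1−q)·1 ⟹ 4 + (-8)q = 1 + 4q ⟹ q = 1/4.

p = 4/17, q = 1/4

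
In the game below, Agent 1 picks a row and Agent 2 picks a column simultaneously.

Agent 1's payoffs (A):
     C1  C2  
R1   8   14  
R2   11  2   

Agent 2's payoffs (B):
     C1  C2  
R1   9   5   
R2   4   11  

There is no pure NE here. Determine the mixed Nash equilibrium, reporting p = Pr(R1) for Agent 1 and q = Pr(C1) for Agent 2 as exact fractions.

In a mixed NE each player is indifferent between their pure strategies, so the opponent's mix sets the indifference.
Agent 2 indifferent between C1 and C2: p·9 + (1−p)·4 = p·5 + (1−p)·11 ⟹ 4 + 5p = 11 + (-6)p ⟹ p = 7/11.
Agent 1 indifferent between R1 and R2: q·8 + (1−q)·14 = q·11 + (1−q)·2 ⟹ 14 + (-6)q = 2 + 9q ⟹ q = 4/5.

p = 7/11, q = 4/5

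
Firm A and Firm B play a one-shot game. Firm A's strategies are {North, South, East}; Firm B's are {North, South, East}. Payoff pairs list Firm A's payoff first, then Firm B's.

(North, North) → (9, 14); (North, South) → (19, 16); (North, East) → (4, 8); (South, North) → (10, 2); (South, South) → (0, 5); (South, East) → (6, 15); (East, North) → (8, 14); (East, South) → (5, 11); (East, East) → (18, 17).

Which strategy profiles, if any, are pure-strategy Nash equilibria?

Find each player's best response to every opponent strategy; NE are the intersections.
Firm A's best responses — vs North: South (payoff 10); vs South: North (payoff 19); vs East: East (payoff 18).
Firm B's best responses — vs North: South (payoff 16); vs South: East (payoff 15); vs East: East (payoff 17).
Mutual best responses occur at (North, South) and (East, East); at each, neither player gains by switching.

(North, South) and (East, East)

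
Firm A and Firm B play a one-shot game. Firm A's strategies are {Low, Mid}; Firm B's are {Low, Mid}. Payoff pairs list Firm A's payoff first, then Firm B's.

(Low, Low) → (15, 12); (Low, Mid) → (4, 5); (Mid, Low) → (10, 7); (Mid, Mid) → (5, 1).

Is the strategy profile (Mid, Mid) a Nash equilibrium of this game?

Holding Firm B at Mid: Firm A gets 5 from Mid, versus 4 from Low. No profitable deviation for Firm A.
Holding Firm A at Mid: Firm B gets 1 from Mid but could get 7 by switching to Low. Firm B has a profitable deviation.

No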